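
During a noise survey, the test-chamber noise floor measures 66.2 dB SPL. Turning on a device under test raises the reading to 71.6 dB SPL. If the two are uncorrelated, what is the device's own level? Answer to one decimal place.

Remove the background by subtracting linear intensities:
L_src = 10·log₁₀(10^(71.6/10) − 10^(66.2/10)) = 10·log₁₀(10290000) = 70.1 dB SPL.

70.1 dB SPL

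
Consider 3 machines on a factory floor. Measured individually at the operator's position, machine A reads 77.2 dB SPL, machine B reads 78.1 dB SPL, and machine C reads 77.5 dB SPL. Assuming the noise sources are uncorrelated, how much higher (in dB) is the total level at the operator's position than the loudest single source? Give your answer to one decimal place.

Incoherent sources sum as intensities:
L_total = 10·log₁₀(10^(77.2/10) + 10^(78.1/10) + 10^(77.5/10)) = 82.39 dB SPL.
Excess over the loudest (78.1 dB): 82.39 − 78.1 = 4.3 dB.

4.3 dB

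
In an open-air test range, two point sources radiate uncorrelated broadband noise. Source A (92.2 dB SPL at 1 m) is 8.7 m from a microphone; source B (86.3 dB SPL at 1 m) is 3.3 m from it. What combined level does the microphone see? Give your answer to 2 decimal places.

At the listener: L_A = 92.2 − 20·log₁₀(8.7) = 73.410 dB; L_B = 86.3 − 20·log₁₀(3.3) = 75.930 dB.
Combined: 10·log₁₀(10^(73.410/10)+10^(75.930/10)) = 77.86 dB SPL.

77.86 dB SPL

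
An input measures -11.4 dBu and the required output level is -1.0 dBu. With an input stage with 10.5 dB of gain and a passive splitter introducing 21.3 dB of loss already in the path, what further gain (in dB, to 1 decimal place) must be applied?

The required make-up gain is the shortfall in the dB sum.
G = -1.0 − (-11.4) − 10.5 + 21.3 = 21.2 dB.

21.2 dB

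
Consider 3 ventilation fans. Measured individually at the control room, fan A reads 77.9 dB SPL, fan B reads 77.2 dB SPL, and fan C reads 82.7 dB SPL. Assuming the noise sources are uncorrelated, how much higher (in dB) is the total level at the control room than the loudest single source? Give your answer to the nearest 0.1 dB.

Add the sources as powers (linear), then convert back to dB:
L_total = 10·log₁₀(10^(77.9/10) + 10^(77.2/10) + 10^(82.7/10)) = 84.78 dB SPL.
Excess over the loudest (82.7 dB): 84.78 − 82.7 = 2.1 dB.

2.1 dB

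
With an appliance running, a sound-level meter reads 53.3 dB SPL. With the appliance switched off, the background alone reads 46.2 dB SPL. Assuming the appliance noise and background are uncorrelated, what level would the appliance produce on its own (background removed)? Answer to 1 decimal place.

52.4 dB SPL

Remove the background by subtracting linear intensities:
L_src = 10·log₁₀(10^(53.3/10) − 10^(46.2/10)) = 10·log₁₀(172100) = 52.4 dB SPL.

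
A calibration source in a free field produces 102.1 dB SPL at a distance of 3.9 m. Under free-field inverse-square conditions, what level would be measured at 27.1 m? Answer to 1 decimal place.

Free-field point source: level drops by 20·log₁₀ of the distance ratio.
ΔL = −20·log₁₀(27.1/3.9) = -16.84 dB, so L₂ = 102.1 + (-16.84) = 85.3 dB SPL.

85.3 dB SPL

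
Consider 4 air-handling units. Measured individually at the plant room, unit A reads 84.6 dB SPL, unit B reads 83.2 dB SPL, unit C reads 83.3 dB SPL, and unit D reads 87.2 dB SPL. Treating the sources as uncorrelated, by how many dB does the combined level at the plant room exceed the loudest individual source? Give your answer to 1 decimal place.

3.7 dB

Uncorrelated sources add in intensity (power), not in dB.
L_total = 10·log₁₀(10^(84.6/10) + 10^(83.2/10) + 10^(83.3/10) + 10^(87.2/10)) = 90.92 dB SPL.
Excess over the loudest (87.2 dB): 90.92 − 87.2 = 3.7 dB.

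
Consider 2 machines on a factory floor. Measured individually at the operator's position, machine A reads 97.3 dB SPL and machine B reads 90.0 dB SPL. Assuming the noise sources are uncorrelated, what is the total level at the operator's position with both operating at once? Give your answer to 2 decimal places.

98.04 dB SPL

Add the sources as powers (linear), then convert back to dB:
L_total = 10·log₁₀(10^(97.3/10) + 10^(90.0/10)) = 10·log₁₀(6370000000) = 98.04 dB SPL.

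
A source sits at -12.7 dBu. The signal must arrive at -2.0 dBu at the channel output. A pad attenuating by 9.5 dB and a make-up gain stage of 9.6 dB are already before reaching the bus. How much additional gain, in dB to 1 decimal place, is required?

10.6 dB

The required make-up gain is the shortfall in the dB sum.
G = -2.0 − (-12.7) + 9.5 − 9.6 = 10.6 dB.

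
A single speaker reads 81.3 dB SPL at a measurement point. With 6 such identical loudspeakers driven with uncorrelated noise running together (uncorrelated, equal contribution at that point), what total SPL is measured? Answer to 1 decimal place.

89.1 dB SPL

6 equal incoherent sources raise the level by 10·log₁₀(6) = 7.78 dB.
L_total = 81.3 + 7.78 = 89.1 dB SPL.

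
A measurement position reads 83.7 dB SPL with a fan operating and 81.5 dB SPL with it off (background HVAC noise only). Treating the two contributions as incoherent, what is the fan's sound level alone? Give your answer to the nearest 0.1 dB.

79.7 dB SPL

Remove the background by subtracting linear intensities:
L_src = 10·log₁₀(10^(83.7/10) − 10^(81.5/10)) = 10·log₁₀(93170000) = 79.7 dB SPL.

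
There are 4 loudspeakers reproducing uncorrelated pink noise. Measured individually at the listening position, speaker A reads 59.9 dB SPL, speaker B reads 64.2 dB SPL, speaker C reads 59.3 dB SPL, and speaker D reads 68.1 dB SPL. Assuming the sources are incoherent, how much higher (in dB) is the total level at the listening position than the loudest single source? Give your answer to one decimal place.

Uncorrelated sources add in intensity (power), not in dB.
L_total = 10·log₁₀(10^(59.9/10) + 10^(64.2/10) + 10^(59.3/10) + 10^(68.1/10)) = 70.38 dB SPL.
Excess over the loudest (68.1 dB): 70.38 − 68.1 = 2.3 dB.

2.3 dB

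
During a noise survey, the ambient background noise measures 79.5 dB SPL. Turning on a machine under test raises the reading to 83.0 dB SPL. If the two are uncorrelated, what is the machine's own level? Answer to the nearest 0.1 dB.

Remove the background by subtracting linear intensities:
L_src = 10·log₁₀(10^(83.0/10) − 10^(79.5/10)) = 10·log₁₀(110400000) = 80.4 dB SPL.

80.4 dB SPL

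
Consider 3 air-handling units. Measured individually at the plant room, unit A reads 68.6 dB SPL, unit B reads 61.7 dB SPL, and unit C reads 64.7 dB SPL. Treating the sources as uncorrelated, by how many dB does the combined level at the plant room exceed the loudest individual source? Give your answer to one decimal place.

2.1 dB

Add the sources as powers (linear), then convert back to dB:
L_total = 10·log₁₀(10^(68.6/10) + 10^(61.7/10) + 10^(64.7/10)) = 70.67 dB SPL.
Excess over the loudest (68.6 dB): 70.67 − 68.6 = 2.1 dB.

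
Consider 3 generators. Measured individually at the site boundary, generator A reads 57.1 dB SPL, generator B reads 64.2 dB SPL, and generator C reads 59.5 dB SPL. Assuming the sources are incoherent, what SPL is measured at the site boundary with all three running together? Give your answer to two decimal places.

66.06 dB SPL

Uncorrelated sources add in intensity (power), not in dB.
L_total = 10·log₁₀(10^(57.1/10) + 10^(64.2/10) + 10^(59.5/10)) = 10·log₁₀(4034000) = 66.06 dB SPL.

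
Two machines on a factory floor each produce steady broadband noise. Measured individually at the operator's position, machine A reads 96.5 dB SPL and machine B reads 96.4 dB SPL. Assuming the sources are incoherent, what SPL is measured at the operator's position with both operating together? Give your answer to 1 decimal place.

Add the sources as powers (linear), then convert back to dB:
L_total = 10·log₁₀(10^(96.5/10) + 10^(96.4/10)) = 10·log₁₀(8832000000) = 99.5 dB SPL.

99.5 dB SPL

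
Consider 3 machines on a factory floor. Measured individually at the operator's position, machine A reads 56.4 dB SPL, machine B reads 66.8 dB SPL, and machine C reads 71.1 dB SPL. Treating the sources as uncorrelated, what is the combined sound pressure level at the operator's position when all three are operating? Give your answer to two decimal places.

72.58 dB SPL

Add the sources as powers (linear), then convert back to dB:
L_total = 10·log₁₀(10^(56.4/10) + 10^(66.8/10) + 10^(71.1/10)) = 10·log₁₀(18110000) = 72.58 dB SPL.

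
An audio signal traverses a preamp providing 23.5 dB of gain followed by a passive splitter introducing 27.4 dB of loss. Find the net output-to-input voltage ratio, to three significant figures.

0.638

Net gain = 23.5 + (−27.4) = -3.9 dB.
Voltage ratio = 10^(-3.9/20) = 0.638.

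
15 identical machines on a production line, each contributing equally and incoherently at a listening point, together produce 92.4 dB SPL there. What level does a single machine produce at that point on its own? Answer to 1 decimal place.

80.6 dB SPL

15 equal incoherent sources add 10·log₁₀(15) = 11.76 dB over one source.
L_one = 92.4 − 11.76 = 80.6 dB SPL.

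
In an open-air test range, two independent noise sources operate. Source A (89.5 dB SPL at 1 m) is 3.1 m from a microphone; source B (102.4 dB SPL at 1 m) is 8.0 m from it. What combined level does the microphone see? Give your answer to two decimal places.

85.61 dB SPL

At the listener: L_A = 89.5 − 20·log₁₀(3.1) = 79.673 dB; L_B = 102.4 − 20·log₁₀(8.0) = 84.338 dB.
Combined: 10·log₁₀(10^(79.673/10)+10^(84.338/10)) = 85.61 dB SPL.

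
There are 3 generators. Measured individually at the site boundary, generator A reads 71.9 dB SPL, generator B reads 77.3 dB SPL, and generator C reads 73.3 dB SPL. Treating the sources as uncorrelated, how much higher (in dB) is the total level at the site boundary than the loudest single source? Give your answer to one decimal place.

2.3 dB

Incoherent sources sum as intensities:
L_total = 10·log₁₀(10^(71.9/10) + 10^(77.3/10) + 10^(73.3/10)) = 79.57 dB SPL.
Excess over the loudest (77.3 dB): 79.57 − 77.3 = 2.3 dB.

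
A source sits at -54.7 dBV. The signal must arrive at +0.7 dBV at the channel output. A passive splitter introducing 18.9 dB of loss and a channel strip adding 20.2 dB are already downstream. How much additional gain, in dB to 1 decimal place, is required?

The required make-up gain is the shortfall in the dB sum.
G = +0.7 − (-54.7) + 18.9 − 20.2 = 54.1 dB.

54.1 dB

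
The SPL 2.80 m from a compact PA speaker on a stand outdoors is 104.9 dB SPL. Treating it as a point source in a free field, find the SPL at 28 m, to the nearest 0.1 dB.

Inverse-square spreading gives ΔL = −20·log₁₀(d₂/d₁).
ΔL = −20·log₁₀(28/2.80) = -20.00 dB, so L₂ = 104.9 + (-20.00) = 84.9 dB SPL.

84.9 dB SPL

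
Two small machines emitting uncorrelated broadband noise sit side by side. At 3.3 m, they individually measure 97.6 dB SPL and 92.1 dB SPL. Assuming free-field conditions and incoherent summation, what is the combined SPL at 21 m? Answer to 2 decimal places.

Combined at 3.3 m: 10·log₁₀(10^(97.6/10)+10^(92.1/10)) = 98.678 dB SPL.
Then apply −20·log₁₀(21/3.3) = -16.074 dB → 82.60 dB SPL.

82.60 dB SPL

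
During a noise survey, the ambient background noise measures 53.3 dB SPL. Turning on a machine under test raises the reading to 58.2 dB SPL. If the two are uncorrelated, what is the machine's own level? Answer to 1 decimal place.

56.5 dB SPL

Background correction is a power subtraction:
L_src = 10·log₁₀(10^(58.2/10) − 10^(53.3/10)) = 10·log₁₀(446900) = 56.5 dB SPL.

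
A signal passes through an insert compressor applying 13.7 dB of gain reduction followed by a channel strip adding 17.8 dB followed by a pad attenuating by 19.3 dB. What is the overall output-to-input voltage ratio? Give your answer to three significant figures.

Net gain = (−13.7) + 17.8 + (−19.3) = -15.2 dB.
Voltage ratio = 10^(-15.2/20) = 0.174.

0.174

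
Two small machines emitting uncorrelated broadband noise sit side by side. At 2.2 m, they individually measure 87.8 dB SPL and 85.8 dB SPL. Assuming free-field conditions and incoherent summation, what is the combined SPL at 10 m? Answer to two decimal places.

Combined at 2.2 m: 10·log₁₀(10^(87.8/10)+10^(85.8/10)) = 89.924 dB SPL.
Then apply −20·log₁₀(10/2.2) = -13.152 dB → 76.77 dB SPL.

76.77 dB SPL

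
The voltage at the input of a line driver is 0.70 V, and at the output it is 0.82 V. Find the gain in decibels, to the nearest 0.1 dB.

Voltage is an amplitude quantity, so gain = 20·log₁₀(V_out/V_in).
20·log₁₀(0.82/0.70) = 20·log₁₀(1.171) = 1.4 dB.

1.4 dB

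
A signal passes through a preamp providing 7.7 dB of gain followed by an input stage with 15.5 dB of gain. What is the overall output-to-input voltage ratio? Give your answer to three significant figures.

14.5

Net gain = 7.7 + 15.5 = 23.2 dB.
Voltage ratio = 10^(23.2/20) = 14.5.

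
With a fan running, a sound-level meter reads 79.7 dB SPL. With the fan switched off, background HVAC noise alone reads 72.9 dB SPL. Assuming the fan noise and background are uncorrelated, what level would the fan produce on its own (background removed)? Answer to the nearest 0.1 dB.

Background correction is a power subtraction:
L_src = 10·log₁₀(10^(79.7/10) − 10^(72.9/10)) = 10·log₁₀(73830000) = 78.7 dB SPL.

78.7 dB SPL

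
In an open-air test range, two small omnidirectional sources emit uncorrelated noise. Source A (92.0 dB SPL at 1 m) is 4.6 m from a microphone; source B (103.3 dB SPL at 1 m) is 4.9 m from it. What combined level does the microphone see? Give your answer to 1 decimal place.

At the listener: L_A = 92.0 − 20·log₁₀(4.6) = 78.74 dB; L_B = 103.3 − 20·log₁₀(4.9) = 89.50 dB.
Combined: 10·log₁₀(10^(78.74/10)+10^(89.50/10)) = 89.8 dB SPL.

89.8 dB SPL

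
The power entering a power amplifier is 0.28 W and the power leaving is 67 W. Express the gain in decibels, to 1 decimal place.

Power ratio → dB uses the 10·log₁₀ form:
10·log₁₀(67/0.28) = 10·log₁₀(239.3) = 23.8 dB.

23.8 dB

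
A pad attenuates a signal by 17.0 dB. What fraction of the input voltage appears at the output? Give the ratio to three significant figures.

Voltage ratio = 10^(dB/20).
10^(-17.0/20) = 10^(-0.8500) = 0.141.

0.141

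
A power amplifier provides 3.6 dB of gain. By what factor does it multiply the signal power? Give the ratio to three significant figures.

Power ratio = 10^(dB/10).
10^(3.6/10) = 10^(0.3600) = 2.29.

2.29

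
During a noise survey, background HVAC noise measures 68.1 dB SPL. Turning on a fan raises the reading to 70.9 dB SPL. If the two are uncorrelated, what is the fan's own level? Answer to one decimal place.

Subtract intensities: L_src = 10·log₁₀(10^(L_total/10) − 10^(L_bg/10)).
L_src = 10·log₁₀(10^(70.9/10) − 10^(68.1/10)) = 10·log₁₀(5846000) = 67.7 dB SPL.

67.7 dB SPL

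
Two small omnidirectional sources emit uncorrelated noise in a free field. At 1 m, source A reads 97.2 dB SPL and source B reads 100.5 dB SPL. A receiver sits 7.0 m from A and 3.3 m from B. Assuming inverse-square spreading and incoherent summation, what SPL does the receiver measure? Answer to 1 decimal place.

90.6 dB SPL

At the listener: L_A = 97.2 − 20·log₁₀(7.0) = 80.30 dB; L_B = 100.5 − 20·log₁₀(3.3) = 90.13 dB.
Combined: 10·log₁₀(10^(80.30/10)+10^(90.13/10)) = 90.6 dB SPL.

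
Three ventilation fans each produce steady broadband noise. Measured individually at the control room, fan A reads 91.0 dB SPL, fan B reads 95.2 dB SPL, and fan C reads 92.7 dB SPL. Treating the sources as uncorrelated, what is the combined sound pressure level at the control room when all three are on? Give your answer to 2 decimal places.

98.08 dB SPL

Uncorrelated sources add in intensity (power), not in dB.
L_total = 10·log₁₀(10^(91.0/10) + 10^(95.2/10) + 10^(92.7/10)) = 10·log₁₀(6432000000) = 98.08 dB SPL.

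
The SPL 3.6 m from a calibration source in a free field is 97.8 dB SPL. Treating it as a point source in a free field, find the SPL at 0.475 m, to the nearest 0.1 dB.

Inverse-square spreading gives ΔL = −20·log₁₀(d₂/d₁).
ΔL = −20·log₁₀(0.475/3.6) = 17.59 dB, so L₂ = 97.8 + (17.59) = 115.4 dB SPL.

115.4 dB SPL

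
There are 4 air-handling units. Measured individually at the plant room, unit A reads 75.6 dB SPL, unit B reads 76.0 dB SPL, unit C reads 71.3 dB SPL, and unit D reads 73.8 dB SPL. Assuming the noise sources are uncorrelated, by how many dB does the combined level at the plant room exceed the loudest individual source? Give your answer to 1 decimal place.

4.6 dB

Add the sources as powers (linear), then convert back to dB:
L_total = 10·log₁₀(10^(75.6/10) + 10^(76.0/10) + 10^(71.3/10) + 10^(73.8/10)) = 80.55 dB SPL.
Excess over the loudest (76.0 dB): 80.55 − 76.0 = 4.6 dB.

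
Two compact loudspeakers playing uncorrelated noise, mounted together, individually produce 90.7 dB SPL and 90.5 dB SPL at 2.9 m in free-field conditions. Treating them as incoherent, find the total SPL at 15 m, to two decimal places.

Combined at 2.9 m: 10·log₁₀(10^(90.7/10)+10^(90.5/10)) = 93.611 dB SPL.
Then apply −20·log₁₀(15/2.9) = -14.274 dB → 79.34 dB SPL.

79.34 dB SPL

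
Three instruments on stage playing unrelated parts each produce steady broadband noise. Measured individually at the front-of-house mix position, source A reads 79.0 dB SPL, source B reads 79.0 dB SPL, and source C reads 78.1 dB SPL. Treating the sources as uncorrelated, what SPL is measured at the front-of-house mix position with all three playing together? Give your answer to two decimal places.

Incoherent sources sum as intensities:
L_total = 10·log₁₀(10^(79.0/10) + 10^(79.0/10) + 10^(78.1/10)) = 10·log₁₀(223400000) = 83.49 dB SPL.

83.49 dB SPL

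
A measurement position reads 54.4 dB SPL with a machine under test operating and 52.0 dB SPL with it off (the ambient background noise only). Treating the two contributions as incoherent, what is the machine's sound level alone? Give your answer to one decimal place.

50.7 dB SPL

Remove the background by subtracting linear intensities:
L_src = 10·log₁₀(10^(54.4/10) − 10^(52.0/10)) = 10·log₁₀(116900) = 50.7 dB SPL.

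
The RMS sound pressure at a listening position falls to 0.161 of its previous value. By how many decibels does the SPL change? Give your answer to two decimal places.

SPL change from a pressure ratio uses the 20·log₁₀ form:
20·log₁₀(0.161) = -15.86 dB.

-15.86 dB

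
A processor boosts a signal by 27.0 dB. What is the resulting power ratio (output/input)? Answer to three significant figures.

Power ratio = 10^(dB/10).
10^(27.0/10) = 10^(2.700) = 501.

501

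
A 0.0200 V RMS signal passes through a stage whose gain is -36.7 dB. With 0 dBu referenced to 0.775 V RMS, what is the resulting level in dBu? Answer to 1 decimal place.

-68.5 dBu

Input level: 20·log₁₀(0.0200/0.775) = -31.77 dBu.
Output: -31.77 − 36.7 = -68.5 dBu.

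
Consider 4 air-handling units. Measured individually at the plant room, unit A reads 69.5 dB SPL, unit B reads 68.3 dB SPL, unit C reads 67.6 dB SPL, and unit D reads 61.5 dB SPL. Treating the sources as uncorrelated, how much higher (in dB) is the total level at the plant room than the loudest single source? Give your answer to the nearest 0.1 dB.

4.1 dB

Add the sources as powers (linear), then convert back to dB:
L_total = 10·log₁₀(10^(69.5/10) + 10^(68.3/10) + 10^(67.6/10) + 10^(61.5/10)) = 73.59 dB SPL.
Excess over the loudest (69.5 dB): 73.59 − 69.5 = 4.1 dB.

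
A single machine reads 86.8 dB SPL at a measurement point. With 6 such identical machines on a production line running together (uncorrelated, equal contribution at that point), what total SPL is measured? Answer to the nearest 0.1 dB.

94.6 dB SPL

6 equal incoherent sources raise the level by 10·log₁₀(6) = 7.78 dB.
L_total = 86.8 + 7.78 = 94.6 dB SPL.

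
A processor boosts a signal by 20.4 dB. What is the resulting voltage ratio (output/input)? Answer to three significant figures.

10.5

Voltage ratio = 10^(dB/20).
10^(20.4/20) = 10^(1.020) = 10.5.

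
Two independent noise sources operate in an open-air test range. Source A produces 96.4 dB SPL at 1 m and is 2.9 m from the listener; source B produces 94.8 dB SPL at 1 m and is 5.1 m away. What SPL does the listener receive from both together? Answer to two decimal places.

At the listener: L_A = 96.4 − 20·log₁₀(2.9) = 87.152 dB; L_B = 94.8 − 20·log₁₀(5.1) = 80.649 dB.
Combined: 10·log₁₀(10^(87.152/10)+10^(80.649/10)) = 88.03 dB SPL.

88.03 dB SPL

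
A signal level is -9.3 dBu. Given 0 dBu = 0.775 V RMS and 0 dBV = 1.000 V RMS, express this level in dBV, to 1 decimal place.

-11.5 dBV

The offset between the scales is 20·log₁₀(0.775/1.000) = −2.214 dB.
So dBV = -9.3 − 2.214 = -11.5 dBV.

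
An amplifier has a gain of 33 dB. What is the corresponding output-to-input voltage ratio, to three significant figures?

Voltage ratio = 10^(dB/20).
10^(33/20) = 10^(1.650) = 44.7.

44.7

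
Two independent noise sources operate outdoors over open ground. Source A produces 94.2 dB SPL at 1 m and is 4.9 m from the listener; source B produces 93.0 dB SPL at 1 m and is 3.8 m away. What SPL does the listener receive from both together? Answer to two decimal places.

83.94 dB SPL

At the listener: L_A = 94.2 − 20·log₁₀(4.9) = 80.396 dB; L_B = 93.0 − 20·log₁₀(3.8) = 81.404 dB.
Combined: 10·log₁₀(10^(80.396/10)+10^(81.404/10)) = 83.94 dB SPL.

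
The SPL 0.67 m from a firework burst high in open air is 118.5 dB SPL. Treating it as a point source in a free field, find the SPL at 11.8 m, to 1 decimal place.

Inverse-square spreading gives ΔL = −20·log₁₀(d₂/d₁).
ΔL = −20·log₁₀(11.8/0.67) = -24.92 dB, so L₂ = 118.5 + (-24.92) = 93.6 dB SPL.

93.6 dB SPL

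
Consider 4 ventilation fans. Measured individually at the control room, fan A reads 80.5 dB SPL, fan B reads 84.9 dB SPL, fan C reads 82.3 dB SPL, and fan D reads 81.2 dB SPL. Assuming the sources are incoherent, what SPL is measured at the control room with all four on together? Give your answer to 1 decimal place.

Add the sources as powers (linear), then convert back to dB:
L_total = 10·log₁₀(10^(80.5/10) + 10^(84.9/10) + 10^(82.3/10) + 10^(81.2/10)) = 10·log₁₀(722900000) = 88.6 dB SPL.

88.6 dB SPL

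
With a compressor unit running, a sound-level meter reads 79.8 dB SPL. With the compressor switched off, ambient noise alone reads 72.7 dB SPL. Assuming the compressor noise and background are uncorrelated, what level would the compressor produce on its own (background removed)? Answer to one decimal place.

Subtract intensities: L_src = 10·log₁₀(10^(L_total/10) − 10^(L_bg/10)).
L_src = 10·log₁₀(10^(79.8/10) − 10^(72.7/10)) = 10·log₁₀(76880000) = 78.9 dB SPL.

78.9 dB SPL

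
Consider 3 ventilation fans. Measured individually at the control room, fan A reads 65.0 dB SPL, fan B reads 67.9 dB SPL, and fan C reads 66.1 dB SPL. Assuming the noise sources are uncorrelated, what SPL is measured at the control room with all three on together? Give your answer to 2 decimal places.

Uncorrelated sources add in intensity (power), not in dB.
L_total = 10·log₁₀(10^(65.0/10) + 10^(67.9/10) + 10^(66.1/10)) = 10·log₁₀(13400000) = 71.27 dB SPL.

71.27 dB SPL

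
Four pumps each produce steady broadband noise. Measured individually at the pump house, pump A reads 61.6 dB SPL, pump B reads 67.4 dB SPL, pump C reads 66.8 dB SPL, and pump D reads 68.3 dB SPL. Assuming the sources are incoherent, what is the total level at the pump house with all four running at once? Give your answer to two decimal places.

Uncorrelated sources add in intensity (power), not in dB.
L_total = 10·log₁₀(10^(61.6/10) + 10^(67.4/10) + 10^(66.8/10) + 10^(68.3/10)) = 10·log₁₀(18490000) = 72.67 dB SPL.

72.67 dB SPL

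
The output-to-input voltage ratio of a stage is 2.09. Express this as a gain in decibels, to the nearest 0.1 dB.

6.4 dB

For a voltage ratio, dB = 20·log₁₀(V₂/V₁).
20·log₁₀(2.09) = 6.4 dB.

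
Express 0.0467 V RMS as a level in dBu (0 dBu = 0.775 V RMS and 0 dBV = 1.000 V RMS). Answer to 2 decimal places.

dBu = 20·log₁₀(V / 0.775 V).
20·log₁₀(0.0467/0.775) = -24.40 dBu.

-24.40 dBu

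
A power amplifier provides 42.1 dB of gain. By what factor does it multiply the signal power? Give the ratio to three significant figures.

16200

Power ratio = 10^(dB/10).
10^(42.1/10) = 10^(4.210) = 16200.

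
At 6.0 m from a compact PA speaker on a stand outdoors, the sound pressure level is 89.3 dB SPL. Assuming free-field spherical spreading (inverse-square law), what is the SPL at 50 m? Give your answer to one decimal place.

For a point source in a free field, ΔL = −20·log₁₀(d₂/d₁).
ΔL = −20·log₁₀(50/6.0) = -18.42 dB, so L₂ = 89.3 + (-18.42) = 70.9 dB SPL.

70.9 dB SPL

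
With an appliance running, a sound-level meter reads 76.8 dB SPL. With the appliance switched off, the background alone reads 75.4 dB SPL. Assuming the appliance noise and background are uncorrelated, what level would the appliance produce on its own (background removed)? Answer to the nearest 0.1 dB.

Subtract intensities: L_src = 10·log₁₀(10^(L_total/10) − 10^(L_bg/10)).
L_src = 10·log₁₀(10^(76.8/10) − 10^(75.4/10)) = 10·log₁₀(13190000) = 71.2 dB SPL.

71.2 dB SPL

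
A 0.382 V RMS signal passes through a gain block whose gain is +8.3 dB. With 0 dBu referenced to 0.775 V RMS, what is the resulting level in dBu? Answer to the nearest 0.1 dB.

Input level: 20·log₁₀(0.382/0.775) = -6.14 dBu.
Output: -6.14 + 8.3 = +2.2 dBu.

+2.2 dBu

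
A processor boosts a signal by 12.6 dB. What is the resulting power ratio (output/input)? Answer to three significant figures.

Power ratio = 10^(dB/10).
10^(12.6/10) = 10^(1.260) = 18.2.

18.2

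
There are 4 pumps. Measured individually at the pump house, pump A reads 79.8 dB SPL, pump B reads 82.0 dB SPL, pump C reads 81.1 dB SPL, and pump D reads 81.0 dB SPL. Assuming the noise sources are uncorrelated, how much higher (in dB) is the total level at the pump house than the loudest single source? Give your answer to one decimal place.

Incoherent sources sum as intensities:
L_total = 10·log₁₀(10^(79.8/10) + 10^(82.0/10) + 10^(81.1/10) + 10^(81.0/10)) = 87.06 dB SPL.
Excess over the loudest (82.0 dB): 87.06 − 82.0 = 5.1 dB.

5.1 dB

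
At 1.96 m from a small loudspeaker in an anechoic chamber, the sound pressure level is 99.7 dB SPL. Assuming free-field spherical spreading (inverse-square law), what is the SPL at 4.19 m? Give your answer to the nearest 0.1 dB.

Inverse-square spreading gives ΔL = −20·log₁₀(d₂/d₁).
ΔL = −20·log₁₀(4.19/1.96) = -6.60 dB, so L₂ = 99.7 + (-6.60) = 93.1 dB SPL.

93.1 dB SPL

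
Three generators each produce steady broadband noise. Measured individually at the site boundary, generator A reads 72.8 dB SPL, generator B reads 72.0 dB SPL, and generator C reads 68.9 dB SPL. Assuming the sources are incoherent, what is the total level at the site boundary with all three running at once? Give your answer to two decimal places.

76.30 dB SPL

Uncorrelated sources add in intensity (power), not in dB.
L_total = 10·log₁₀(10^(72.8/10) + 10^(72.0/10) + 10^(68.9/10)) = 10·log₁₀(42670000) = 76.30 dB SPL.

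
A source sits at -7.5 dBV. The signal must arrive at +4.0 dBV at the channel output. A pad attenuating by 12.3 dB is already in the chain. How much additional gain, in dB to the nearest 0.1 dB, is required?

23.8 dB

The required make-up gain is the shortfall in the dB sum.
G = +4.0 − (-7.5) + 12.3 = 23.8 dB.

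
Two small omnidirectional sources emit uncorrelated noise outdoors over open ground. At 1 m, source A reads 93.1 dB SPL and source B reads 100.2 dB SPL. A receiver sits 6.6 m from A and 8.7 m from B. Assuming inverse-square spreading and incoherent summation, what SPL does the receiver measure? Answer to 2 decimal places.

At the listener: L_A = 93.1 − 20·log₁₀(6.6) = 76.709 dB; L_B = 100.2 − 20·log₁₀(8.7) = 81.410 dB.
Combined: 10·log₁₀(10^(76.709/10)+10^(81.410/10)) = 82.68 dB SPL.

82.68 dB SPL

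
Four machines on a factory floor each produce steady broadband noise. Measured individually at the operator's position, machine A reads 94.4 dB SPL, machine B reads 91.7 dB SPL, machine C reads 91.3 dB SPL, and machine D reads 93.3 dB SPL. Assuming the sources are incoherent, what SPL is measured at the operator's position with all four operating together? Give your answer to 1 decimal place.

Add the sources as powers (linear), then convert back to dB:
L_total = 10·log₁₀(10^(94.4/10) + 10^(91.7/10) + 10^(91.3/10) + 10^(93.3/10)) = 10·log₁₀(7720000000) = 98.9 dB SPL.

98.9 dB SPL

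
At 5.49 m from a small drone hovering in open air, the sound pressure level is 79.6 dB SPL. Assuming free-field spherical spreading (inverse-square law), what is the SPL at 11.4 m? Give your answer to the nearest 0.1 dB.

Free-field point source: level drops by 20·log₁₀ of the distance ratio.
ΔL = −20·log₁₀(11.4/5.49) = -6.35 dB, so L₂ = 79.6 + (-6.35) = 73.3 dB SPL.

73.3 dB SPL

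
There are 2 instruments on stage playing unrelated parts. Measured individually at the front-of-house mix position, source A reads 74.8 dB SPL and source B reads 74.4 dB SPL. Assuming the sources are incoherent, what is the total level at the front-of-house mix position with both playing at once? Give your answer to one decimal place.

Incoherent sources sum as intensities:
L_total = 10·log₁₀(10^(74.8/10) + 10^(74.4/10)) = 10·log₁₀(57740000) = 77.6 dB SPL.

77.6 dB SPL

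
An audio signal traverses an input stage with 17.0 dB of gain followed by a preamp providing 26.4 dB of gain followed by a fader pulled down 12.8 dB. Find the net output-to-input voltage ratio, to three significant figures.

33.9

Net gain = 17.0 + 26.4 + (−12.8) = 30.6 dB.
Voltage ratio = 10^(30.6/20) = 33.9.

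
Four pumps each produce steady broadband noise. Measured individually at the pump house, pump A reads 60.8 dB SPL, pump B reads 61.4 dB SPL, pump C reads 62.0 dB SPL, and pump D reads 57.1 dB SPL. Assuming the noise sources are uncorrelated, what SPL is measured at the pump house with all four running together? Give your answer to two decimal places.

66.70 dB SPL

Incoherent sources sum as intensities:
L_total = 10·log₁₀(10^(60.8/10) + 10^(61.4/10) + 10^(62.0/10) + 10^(57.1/10)) = 10·log₁₀(4680000) = 66.70 dB SPL.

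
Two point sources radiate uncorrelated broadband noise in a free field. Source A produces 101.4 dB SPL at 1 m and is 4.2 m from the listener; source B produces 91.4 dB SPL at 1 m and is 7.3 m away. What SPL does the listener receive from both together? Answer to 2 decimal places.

At the listener: L_A = 101.4 − 20·log₁₀(4.2) = 88.935 dB; L_B = 91.4 − 20·log₁₀(7.3) = 74.134 dB.
Combined: 10·log₁₀(10^(88.935/10)+10^(74.134/10)) = 89.08 dB SPL.

89.08 dB SPL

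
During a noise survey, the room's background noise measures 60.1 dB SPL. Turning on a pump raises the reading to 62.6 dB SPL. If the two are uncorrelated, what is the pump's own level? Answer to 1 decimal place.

Remove the background by subtracting linear intensities:
L_src = 10·log₁₀(10^(62.6/10) − 10^(60.1/10)) = 10·log₁₀(796400) = 59.0 dB SPL.

59.0 dB SPL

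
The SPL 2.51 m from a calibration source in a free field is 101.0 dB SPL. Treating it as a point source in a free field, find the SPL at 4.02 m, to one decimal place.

For a point source in a free field, ΔL = −20·log₁₀(d₂/d₁).
ΔL = −20·log₁₀(4.02/2.51) = -4.09 dB, so L₂ = 101.0 + (-4.09) = 96.9 dB SPL.

96.9 dB SPL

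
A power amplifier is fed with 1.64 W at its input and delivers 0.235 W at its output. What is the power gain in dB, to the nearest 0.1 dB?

For a power ratio, dB = 10·log₁₀(P₂/P₁).
10·log₁₀(0.235/1.64) = 10·log₁₀(0.1433) = -8.4 dB.

-8.4 dB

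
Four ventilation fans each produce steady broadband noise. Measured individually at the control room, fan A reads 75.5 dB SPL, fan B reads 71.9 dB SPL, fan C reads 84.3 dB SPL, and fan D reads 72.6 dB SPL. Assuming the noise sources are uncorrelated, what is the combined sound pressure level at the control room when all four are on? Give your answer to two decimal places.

85.29 dB SPL

Uncorrelated sources add in intensity (power), not in dB.
L_total = 10·log₁₀(10^(75.5/10) + 10^(71.9/10) + 10^(84.3/10) + 10^(72.6/10)) = 10·log₁₀(338300000) = 85.29 dB SPL.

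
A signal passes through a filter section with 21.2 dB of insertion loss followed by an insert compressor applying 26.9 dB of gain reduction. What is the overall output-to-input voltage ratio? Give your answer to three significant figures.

Net gain = (−21.2) + (−26.9) = -48.1 dB.
Voltage ratio = 10^(-48.1/20) = 0.00394.

0.00394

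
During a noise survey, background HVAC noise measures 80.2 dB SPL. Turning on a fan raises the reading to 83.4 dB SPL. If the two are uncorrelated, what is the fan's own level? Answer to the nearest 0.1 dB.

Subtract intensities: L_src = 10·log₁₀(10^(L_total/10) − 10^(L_bg/10)).
L_src = 10·log₁₀(10^(83.4/10) − 10^(80.2/10)) = 10·log₁₀(114100000) = 80.6 dB SPL.

80.6 dB SPL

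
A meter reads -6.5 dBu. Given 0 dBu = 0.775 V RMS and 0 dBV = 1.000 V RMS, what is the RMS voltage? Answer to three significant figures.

0.367 V

V = 0.775 V × 10^(-6.5/20).
= 0.775 × 0.4732 = 0.367 V.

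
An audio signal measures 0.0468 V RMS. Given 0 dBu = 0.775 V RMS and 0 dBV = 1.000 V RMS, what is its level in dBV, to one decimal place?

-26.6 dBV

dBV = 20·log₁₀(V / 1.000 V).
20·log₁₀(0.0468/1.000) = -26.6 dBV.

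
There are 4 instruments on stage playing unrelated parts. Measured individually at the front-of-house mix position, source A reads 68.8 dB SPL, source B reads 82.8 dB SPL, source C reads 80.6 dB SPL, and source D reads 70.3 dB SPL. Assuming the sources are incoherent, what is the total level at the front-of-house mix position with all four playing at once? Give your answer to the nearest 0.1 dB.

Add the sources as powers (linear), then convert back to dB:
L_total = 10·log₁₀(10^(68.8/10) + 10^(82.8/10) + 10^(80.6/10) + 10^(70.3/10)) = 10·log₁₀(323700000) = 85.1 dB SPL.

85.1 dB SPL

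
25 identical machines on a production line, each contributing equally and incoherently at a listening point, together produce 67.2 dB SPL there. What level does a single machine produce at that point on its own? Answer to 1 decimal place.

25 equal incoherent sources add 10·log₁₀(25) = 13.98 dB over one source.
L_one = 67.2 − 13.98 = 53.2 dB SPL.

53.2 dB SPL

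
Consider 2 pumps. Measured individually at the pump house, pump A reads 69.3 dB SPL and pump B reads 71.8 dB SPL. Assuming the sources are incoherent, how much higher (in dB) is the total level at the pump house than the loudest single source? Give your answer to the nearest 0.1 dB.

Incoherent sources sum as intensities:
L_total = 10·log₁₀(10^(69.3/10) + 10^(71.8/10)) = 73.74 dB SPL.
Excess over the loudest (71.8 dB): 73.74 − 71.8 = 1.9 dB.

1.9 dB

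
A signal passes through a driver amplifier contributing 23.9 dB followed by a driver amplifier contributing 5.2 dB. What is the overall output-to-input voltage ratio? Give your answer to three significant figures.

Net gain = 23.9 + 5.2 = 29.1 dB.
Voltage ratio = 10^(29.1/20) = 28.5.

28.5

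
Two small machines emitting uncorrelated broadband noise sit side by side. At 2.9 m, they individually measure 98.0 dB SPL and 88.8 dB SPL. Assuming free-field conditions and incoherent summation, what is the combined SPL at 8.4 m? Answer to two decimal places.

89.26 dB SPL

Combined at 2.9 m: 10·log₁₀(10^(98.0/10)+10^(88.8/10)) = 98.493 dB SPL.
Then apply −20·log₁₀(8.4/2.9) = -9.238 dB → 89.26 dB SPL.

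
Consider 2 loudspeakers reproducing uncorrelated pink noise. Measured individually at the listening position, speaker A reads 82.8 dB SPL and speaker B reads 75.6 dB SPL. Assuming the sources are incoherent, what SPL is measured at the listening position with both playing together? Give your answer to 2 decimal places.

83.56 dB SPL

Incoherent sources sum as intensities:
L_total = 10·log₁₀(10^(82.8/10) + 10^(75.6/10)) = 10·log₁₀(226900000) = 83.56 dB SPL.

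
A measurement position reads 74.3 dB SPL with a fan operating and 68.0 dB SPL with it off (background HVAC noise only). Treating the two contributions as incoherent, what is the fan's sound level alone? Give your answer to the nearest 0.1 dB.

Background correction is a power subtraction:
L_src = 10·log₁₀(10^(74.3/10) − 10^(68.0/10)) = 10·log₁₀(20610000) = 73.1 dB SPL.

73.1 dB SPL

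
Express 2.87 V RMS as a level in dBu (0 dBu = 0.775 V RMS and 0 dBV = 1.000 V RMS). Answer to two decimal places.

dBu = 20·log₁₀(V / 0.775 V).
20·log₁₀(2.87/0.775) = +11.37 dBu.

+11.37 dBu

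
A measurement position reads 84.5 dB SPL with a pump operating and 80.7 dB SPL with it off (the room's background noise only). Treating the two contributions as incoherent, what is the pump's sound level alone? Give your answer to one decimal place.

82.2 dB SPL

Remove the background by subtracting linear intensities:
L_src = 10·log₁₀(10^(84.5/10) − 10^(80.7/10)) = 10·log₁₀(164300000) = 82.2 dB SPL.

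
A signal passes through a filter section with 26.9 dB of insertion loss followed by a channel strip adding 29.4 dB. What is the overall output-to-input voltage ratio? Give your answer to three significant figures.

Net gain = (−26.9) + 29.4 = 2.5 dB.
Voltage ratio = 10^(2.5/20) = 1.33.

1.33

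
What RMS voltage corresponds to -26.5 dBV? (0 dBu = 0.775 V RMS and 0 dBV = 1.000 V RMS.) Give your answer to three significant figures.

0.0473 V

V = 1.000 V × 10^(-26.5/20).
= 1.000 × 0.04732 = 0.0473 V.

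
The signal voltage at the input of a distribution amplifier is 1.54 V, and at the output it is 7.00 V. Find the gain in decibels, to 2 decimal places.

13.15 dB

Voltage ratio → dB uses the 20·log₁₀ form:
20·log₁₀(7.00/1.54) = 20·log₁₀(4.545) = 13.15 dB.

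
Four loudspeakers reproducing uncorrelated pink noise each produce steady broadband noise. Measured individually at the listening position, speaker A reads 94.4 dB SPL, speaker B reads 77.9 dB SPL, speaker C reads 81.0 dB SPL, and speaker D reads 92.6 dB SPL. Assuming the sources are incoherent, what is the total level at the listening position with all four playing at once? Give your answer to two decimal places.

Uncorrelated sources add in intensity (power), not in dB.
L_total = 10·log₁₀(10^(94.4/10) + 10^(77.9/10) + 10^(81.0/10) + 10^(92.6/10)) = 10·log₁₀(4761000000) = 96.78 dB SPL.

96.78 dB SPL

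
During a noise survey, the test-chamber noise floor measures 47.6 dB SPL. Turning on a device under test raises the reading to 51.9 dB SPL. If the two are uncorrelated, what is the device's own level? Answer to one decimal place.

Subtract intensities: L_src = 10·log₁₀(10^(L_total/10) − 10^(L_bg/10)).
L_src = 10·log₁₀(10^(51.9/10) − 10^(47.6/10)) = 10·log₁₀(97340) = 49.9 dB SPL.

49.9 dB SPL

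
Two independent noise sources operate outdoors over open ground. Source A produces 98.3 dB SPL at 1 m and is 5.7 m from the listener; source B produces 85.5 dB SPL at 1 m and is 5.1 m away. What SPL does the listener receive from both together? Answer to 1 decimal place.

83.5 dB SPL

At the listener: L_A = 98.3 − 20·log₁₀(5.7) = 83.18 dB; L_B = 85.5 − 20·log₁₀(5.1) = 71.35 dB.
Combined: 10·log₁₀(10^(83.18/10)+10^(71.35/10)) = 83.5 dB SPL.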